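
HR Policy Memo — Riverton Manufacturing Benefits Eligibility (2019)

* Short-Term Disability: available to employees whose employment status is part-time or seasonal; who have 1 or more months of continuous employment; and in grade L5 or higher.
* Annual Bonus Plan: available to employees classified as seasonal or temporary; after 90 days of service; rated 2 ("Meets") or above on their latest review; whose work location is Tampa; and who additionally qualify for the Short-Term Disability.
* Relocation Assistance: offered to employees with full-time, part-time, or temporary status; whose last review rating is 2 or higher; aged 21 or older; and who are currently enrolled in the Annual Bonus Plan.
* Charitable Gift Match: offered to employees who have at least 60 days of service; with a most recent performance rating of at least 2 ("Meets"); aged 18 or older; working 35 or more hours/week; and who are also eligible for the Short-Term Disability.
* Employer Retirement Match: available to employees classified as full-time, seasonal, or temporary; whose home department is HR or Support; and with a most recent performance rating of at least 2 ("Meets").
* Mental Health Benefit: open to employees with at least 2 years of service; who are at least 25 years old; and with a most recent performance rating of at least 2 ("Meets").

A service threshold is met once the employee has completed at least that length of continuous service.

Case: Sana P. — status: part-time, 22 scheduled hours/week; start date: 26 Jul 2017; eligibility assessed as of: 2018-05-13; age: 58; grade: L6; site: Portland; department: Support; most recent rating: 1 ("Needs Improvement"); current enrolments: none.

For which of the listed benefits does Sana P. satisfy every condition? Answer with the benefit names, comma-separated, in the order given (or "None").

Service from 26 Jul 2017 to 2018-05-13: 291 days.
Short-Term Disability — status part-time ✓; service 291 days ≥ 1 month (≈30 days) ✓; grade L6 ≥ L5 ✓ → eligible.
Annual Bonus Plan — status part-time ✗ (requires seasonal or temporary) → not eligible.
Relocation Assistance — status part-time ✓; rating 1 < 2 ✗ → not eligible.
Charitable Gift Match — service 291 days ≥ 60 days ✓; rating 1 < 2 ✗ → not eligible.
Employer Retirement Match — status part-time ✗ (requires full-time, seasonal, or temporary) → not eligible.
Mental Health Benefit — service 291 days < 2 years (≈730 days) ✗ → not eligible.

Short-Term Disability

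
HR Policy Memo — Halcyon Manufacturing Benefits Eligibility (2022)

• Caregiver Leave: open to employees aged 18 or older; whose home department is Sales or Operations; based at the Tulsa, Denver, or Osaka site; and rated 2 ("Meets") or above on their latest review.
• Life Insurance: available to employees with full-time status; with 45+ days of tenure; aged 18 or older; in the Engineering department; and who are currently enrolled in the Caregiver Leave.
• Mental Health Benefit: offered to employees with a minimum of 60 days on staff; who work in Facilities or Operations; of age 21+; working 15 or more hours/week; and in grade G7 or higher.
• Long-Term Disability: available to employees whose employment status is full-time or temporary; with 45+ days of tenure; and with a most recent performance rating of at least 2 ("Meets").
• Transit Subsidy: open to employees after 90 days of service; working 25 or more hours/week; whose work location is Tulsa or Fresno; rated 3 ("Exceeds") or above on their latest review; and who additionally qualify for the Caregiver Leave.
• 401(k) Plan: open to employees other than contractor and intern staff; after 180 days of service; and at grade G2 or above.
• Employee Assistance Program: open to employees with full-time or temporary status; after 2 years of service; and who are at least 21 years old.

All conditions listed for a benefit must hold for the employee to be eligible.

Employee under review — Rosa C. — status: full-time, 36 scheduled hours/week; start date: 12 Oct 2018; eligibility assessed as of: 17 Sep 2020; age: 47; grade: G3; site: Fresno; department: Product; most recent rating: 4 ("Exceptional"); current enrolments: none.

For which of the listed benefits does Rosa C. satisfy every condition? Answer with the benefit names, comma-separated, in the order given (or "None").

Long-Term Disability, 401(k) Plan

Service from 12 Oct 2018 to 17 Sep 2020: 706 days.
Caregiver Leave — age 47 ≥ 18 ✓; dept Product ✗ → not eligible.
Life Insurance — status full-time ✓; service 706 days ≥ 45 days ✓; age 47 ≥ 18 ✓; dept Product ✗ → not eligible.
Mental Health Benefit — service 706 days ≥ 60 days ✓; dept Product ✗ → not eligible.
Long-Term Disability — status full-time ✓; service 706 days ≥ 45 days ✓; rating 4 ≥ 2 ✓ → eligible.
Transit Subsidy — service 706 days ≥ 90 days ✓; 36 hrs/wk ≥ 25 ✓; site Fresno ✓; rating 4 ≥ 3 ✓; not eligible for Caregiver Leave ✗ → not eligible.
401(k) Plan — status full-time ✓ (not excluded); service 706 days ≥ 180 days ✓; grade G3 ≥ G2 ✓ → eligible.
Employee Assistance Program — status full-time ✓; service 706 days < 2 years (≈730 days) ✗ → not eligible.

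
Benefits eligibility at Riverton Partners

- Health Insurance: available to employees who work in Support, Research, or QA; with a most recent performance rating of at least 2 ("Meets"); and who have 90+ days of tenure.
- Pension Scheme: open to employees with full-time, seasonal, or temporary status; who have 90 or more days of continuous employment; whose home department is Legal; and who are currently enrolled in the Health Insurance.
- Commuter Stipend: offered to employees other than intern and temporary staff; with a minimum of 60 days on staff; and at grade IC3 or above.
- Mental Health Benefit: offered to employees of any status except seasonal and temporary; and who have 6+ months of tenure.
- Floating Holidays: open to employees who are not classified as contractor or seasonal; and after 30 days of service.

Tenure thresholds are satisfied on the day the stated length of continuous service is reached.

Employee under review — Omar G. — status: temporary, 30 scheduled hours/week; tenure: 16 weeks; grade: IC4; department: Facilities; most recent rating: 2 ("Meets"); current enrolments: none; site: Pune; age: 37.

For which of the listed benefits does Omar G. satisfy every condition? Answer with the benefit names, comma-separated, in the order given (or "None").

Health Insurance — dept Facilities ✗ → not eligible.
Pension Scheme — status temporary ✓; service 16 weeks ≥ 90 days ✓; dept Facilities ✗ → not eligible.
Commuter Stipend — status temporary ✗ (excluded) → not eligible.
Mental Health Benefit — status temporary ✗ (excluded) → not eligible.
Floating Holidays — status temporary ✓ (not excluded); service 16 weeks ≥ 30 days ✓ → eligible.

Floating Holidays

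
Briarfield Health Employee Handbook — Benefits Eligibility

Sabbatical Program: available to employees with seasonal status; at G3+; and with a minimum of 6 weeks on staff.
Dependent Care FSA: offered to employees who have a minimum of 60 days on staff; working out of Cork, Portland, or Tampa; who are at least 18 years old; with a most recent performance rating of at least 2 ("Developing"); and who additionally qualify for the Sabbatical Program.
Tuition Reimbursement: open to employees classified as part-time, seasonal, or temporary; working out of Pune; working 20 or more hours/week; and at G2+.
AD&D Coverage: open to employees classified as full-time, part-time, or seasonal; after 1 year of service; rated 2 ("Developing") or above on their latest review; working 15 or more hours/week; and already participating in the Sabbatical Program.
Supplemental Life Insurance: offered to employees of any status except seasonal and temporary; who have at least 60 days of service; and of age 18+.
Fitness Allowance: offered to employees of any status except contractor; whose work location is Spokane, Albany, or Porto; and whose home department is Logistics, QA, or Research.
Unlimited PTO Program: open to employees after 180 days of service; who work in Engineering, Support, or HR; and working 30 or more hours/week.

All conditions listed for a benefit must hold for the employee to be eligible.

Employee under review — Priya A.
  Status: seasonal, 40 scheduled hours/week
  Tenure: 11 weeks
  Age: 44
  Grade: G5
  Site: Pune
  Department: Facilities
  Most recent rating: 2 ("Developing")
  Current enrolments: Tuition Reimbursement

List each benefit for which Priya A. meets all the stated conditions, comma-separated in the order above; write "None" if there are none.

Sabbatical Program, Tuition Reimbursement

Sabbatical Program — status seasonal ✓; grade G5 ≥ G3 ✓; service 11 weeks ≥ 6 weeks ✓ → eligible.
Dependent Care FSA — service 11 weeks ≥ 60 days ✓; site Pune ✗ (not Cork, Portland, or Tampa) → not eligible.
Tuition Reimbursement — status seasonal ✓; site Pune ✓; 40 hrs/wk ≥ 20 ✓; grade G5 ≥ G2 ✓ → eligible.
AD&D Coverage — status seasonal ✓; service 11 weeks < 1 year (≈365 days) ✗ → not eligible.
Supplemental Life Insurance — status seasonal ✗ (excluded) → not eligible.
Fitness Allowance — status seasonal ✓ (not excluded); site Pune ✗ (not Spokane, Albany, or Porto) → not eligible.
Unlimited PTO Program — service 11 weeks < 180 days ✗ → not eligible.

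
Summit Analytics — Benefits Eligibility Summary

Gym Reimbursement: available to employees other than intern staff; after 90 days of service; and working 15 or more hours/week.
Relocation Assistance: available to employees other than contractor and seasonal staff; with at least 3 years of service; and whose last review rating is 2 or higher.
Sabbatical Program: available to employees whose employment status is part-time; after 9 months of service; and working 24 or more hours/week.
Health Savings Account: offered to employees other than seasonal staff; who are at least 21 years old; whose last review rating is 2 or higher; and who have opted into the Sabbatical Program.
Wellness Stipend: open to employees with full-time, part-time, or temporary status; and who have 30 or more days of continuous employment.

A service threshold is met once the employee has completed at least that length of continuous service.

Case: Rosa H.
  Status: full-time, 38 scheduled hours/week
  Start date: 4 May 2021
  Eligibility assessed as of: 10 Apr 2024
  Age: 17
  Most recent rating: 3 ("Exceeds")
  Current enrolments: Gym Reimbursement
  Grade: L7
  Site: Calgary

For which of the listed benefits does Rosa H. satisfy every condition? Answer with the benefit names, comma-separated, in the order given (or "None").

Service from 4 May 2021 to 10 Apr 2024: 1072 days.
Gym Reimbursement — status full-time ✓ (not excluded); service 1072 days ≥ 90 days ✓; 38 hrs/wk ≥ 15 ✓ → eligible.
Relocation Assistance — status full-time ✓ (not excluded); service 1072 days < 3 years (≈1095 days) ✗ → not eligible.
Sabbatical Program — status full-time ✗ (requires part-time) → not eligible.
Health Savings Account — status full-time ✓ (not excluded); age 17 < 21 ✗ → not eligible.
Wellness Stipend — status full-time ✓; service 1072 days ≥ 30 days ✓ → eligible.

Gym Reimbursement, Wellness Stipend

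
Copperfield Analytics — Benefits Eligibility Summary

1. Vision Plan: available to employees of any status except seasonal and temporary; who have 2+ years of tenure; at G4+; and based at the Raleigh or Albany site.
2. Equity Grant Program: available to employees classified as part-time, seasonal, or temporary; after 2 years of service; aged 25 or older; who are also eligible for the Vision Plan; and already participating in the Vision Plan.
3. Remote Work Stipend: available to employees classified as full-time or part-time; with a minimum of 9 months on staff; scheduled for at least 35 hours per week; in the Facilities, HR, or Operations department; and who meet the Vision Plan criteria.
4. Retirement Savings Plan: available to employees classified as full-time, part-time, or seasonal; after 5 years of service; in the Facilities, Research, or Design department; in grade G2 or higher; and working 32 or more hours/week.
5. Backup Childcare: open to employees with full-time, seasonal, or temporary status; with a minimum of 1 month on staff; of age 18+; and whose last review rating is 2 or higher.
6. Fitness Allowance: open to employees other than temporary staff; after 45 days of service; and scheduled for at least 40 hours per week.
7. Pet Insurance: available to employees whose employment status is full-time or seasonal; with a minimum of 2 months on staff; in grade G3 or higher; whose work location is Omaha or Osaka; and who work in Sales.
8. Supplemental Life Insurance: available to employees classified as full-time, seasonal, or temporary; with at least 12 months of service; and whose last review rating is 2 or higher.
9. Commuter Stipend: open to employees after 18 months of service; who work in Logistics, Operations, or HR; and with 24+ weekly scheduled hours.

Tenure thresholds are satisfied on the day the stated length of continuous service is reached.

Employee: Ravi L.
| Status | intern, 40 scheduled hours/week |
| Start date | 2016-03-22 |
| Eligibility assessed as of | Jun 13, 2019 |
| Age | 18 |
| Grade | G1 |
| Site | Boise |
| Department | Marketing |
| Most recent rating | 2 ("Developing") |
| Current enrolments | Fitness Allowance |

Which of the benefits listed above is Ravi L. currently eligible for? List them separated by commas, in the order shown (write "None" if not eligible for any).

Fitness Allowance

Service from 2016-03-22 to Jun 13, 2019: 1178 days.
Vision Plan — status intern ✓ (not excluded); service 1178 days ≥ 2 years (≈730 days) ✓; grade G1 < G4 ✗ → not eligible.
Equity Grant Program — status intern ✗ (requires part-time, seasonal, or temporary) → not eligible.
Remote Work Stipend — status intern ✗ (requires full-time or part-time) → not eligible.
Retirement Savings Plan — status intern ✗ (requires full-time, part-time, or seasonal) → not eligible.
Backup Childcare — status intern ✗ (requires full-time, seasonal, or temporary) → not eligible.
Fitness Allowance — status intern ✓ (not excluded); service 1178 days ≥ 45 days ✓; 40 hrs/wk ≥ 40 ✓ → eligible.
Pet Insurance — status intern ✗ (requires full-time or seasonal) → not eligible.
Supplemental Life Insurance — status intern ✗ (requires full-time, seasonal, or temporary) → not eligible.
Commuter Stipend — service 1178 days ≥ 18 months (≈540 days) ✓; dept Marketing ✗ → not eligible.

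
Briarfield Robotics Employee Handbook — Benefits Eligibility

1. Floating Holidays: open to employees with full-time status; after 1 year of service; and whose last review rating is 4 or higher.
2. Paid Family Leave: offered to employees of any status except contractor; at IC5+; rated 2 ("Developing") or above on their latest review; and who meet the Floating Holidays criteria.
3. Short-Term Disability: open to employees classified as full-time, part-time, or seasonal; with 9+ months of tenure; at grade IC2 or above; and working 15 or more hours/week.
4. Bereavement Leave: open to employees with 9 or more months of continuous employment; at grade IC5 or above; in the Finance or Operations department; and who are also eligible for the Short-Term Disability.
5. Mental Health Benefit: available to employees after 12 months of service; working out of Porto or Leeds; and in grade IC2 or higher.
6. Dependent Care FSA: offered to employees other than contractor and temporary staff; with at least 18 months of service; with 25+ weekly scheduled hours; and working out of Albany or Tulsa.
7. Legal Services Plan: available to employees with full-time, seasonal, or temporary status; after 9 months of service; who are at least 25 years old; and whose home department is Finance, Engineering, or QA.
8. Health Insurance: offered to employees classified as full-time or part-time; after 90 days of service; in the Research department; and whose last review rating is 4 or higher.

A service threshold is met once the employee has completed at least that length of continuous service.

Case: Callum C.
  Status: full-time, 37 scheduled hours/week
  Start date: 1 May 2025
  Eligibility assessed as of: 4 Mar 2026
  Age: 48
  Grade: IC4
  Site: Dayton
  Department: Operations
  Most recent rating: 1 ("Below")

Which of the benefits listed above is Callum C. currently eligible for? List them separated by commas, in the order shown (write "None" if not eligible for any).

Service from 1 May 2025 to 4 Mar 2026: 307 days.
Floating Holidays — status full-time ✓; service 307 days < 1 year (≈365 days) ✗ → not eligible.
Paid Family Leave — status full-time ✓ (not excluded); grade IC4 < IC5 ✗ → not eligible.
Short-Term Disability — status full-time ✓; service 307 days ≥ 9 months (≈270 days) ✓; grade IC4 ≥ IC2 ✓; 37 hrs/wk ≥ 15 ✓ → eligible.
Bereavement Leave — service 307 days ≥ 9 months (≈270 days) ✓; grade IC4 < IC5 ✗ → not eligible.
Mental Health Benefit — service 307 days < 12 months (≈360 days) ✗ → not eligible.
Dependent Care FSA — status full-time ✓ (not excluded); service 307 days < 18 months (≈540 days) ✗ → not eligible.
Legal Services Plan — status full-time ✓; service 307 days ≥ 9 months (≈270 days) ✓; age 48 ≥ 25 ✓; dept Operations ✗ → not eligible.
Health Insurance — status full-time ✓; service 307 days ≥ 90 days ✓; dept Operations ✗ → not eligible.

Short-Term Disability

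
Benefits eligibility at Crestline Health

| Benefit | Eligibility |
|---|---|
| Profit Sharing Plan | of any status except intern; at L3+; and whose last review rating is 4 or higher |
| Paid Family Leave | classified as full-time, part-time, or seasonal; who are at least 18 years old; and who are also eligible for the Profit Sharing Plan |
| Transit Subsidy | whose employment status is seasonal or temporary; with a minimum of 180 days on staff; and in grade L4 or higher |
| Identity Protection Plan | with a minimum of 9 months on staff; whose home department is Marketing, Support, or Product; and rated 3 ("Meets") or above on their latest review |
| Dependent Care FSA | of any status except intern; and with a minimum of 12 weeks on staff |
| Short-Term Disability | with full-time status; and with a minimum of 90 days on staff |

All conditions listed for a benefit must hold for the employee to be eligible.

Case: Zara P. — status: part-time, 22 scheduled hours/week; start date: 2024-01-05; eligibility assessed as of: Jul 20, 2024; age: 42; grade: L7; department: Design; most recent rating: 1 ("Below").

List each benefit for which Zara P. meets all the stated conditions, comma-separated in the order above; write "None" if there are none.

Dependent Care FSA

Service from 2024-01-05 to Jul 20, 2024: 197 days.
Profit Sharing Plan — status part-time ✓ (not excluded); grade L7 ≥ L3 ✓; rating 1 < 4 ✗ → not eligible.
Paid Family Leave — status part-time ✓; age 42 ≥ 18 ✓; not eligible for Profit Sharing Plan ✗ → not eligible.
Transit Subsidy — status part-time ✗ (requires seasonal or temporary) → not eligible.
Identity Protection Plan — service 197 days < 9 months (≈270 days) ✗ → not eligible.
Dependent Care FSA — status part-time ✓ (not excluded); service 197 days ≥ 12 weeks (≈84 days) ✓ → eligible.
Short-Term Disability — status part-time ✗ (requires full-time) → not eligible.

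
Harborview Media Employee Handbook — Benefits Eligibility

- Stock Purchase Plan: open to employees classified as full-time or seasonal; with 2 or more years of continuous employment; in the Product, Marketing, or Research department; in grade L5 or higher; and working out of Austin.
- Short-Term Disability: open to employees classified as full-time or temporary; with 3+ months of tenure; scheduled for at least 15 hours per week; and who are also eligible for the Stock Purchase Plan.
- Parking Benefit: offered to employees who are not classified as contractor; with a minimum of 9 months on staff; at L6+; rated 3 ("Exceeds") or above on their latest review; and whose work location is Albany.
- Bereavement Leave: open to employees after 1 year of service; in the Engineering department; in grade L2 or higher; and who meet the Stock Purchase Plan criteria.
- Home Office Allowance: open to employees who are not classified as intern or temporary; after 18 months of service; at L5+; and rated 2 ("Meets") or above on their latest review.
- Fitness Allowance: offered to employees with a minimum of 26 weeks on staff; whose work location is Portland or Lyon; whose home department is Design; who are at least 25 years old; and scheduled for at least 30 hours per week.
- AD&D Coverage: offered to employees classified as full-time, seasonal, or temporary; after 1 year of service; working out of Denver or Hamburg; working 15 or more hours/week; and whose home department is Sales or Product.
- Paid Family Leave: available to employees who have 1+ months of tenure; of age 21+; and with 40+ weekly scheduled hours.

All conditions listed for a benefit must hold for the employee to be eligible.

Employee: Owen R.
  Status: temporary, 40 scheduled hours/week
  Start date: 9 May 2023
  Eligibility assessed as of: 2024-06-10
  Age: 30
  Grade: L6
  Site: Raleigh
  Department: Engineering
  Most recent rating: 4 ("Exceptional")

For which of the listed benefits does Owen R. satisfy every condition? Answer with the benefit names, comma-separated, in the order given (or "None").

Service from 9 May 2023 to 2024-06-10: 398 days.
Stock Purchase Plan — status temporary ✗ (requires full-time or seasonal) → not eligible.
Short-Term Disability — status temporary ✓; service 398 days ≥ 3 months (≈90 days) ✓; 40 hrs/wk ≥ 15 ✓; not eligible for Stock Purchase Plan ✗ → not eligible.
Parking Benefit — status temporary ✓ (not excluded); service 398 days ≥ 9 months (≈270 days) ✓; grade L6 ≥ L6 ✓; rating 4 ≥ 3 ✓; site Raleigh ✗ (not Albany) → not eligible.
Bereavement Leave — service 398 days ≥ 1 year (≈365 days) ✓; dept Engineering ✓; grade L6 ≥ L2 ✓; not eligible for Stock Purchase Plan ✗ → not eligible.
Home Office Allowance — status temporary ✗ (excluded) → not eligible.
Fitness Allowance — service 398 days ≥ 26 weeks (≈182 days) ✓; site Raleigh ✗ (not Portland or Lyon) → not eligible.
AD&D Coverage — status temporary ✓; service 398 days ≥ 1 year (≈365 days) ✓; site Raleigh ✗ (not Denver or Hamburg) → not eligible.
Paid Family Leave — service 398 days ≥ 1 month (≈30 days) ✓; age 30 ≥ 21 ✓; 40 hrs/wk ≥ 40 ✓ → eligible.

Paid Family Leave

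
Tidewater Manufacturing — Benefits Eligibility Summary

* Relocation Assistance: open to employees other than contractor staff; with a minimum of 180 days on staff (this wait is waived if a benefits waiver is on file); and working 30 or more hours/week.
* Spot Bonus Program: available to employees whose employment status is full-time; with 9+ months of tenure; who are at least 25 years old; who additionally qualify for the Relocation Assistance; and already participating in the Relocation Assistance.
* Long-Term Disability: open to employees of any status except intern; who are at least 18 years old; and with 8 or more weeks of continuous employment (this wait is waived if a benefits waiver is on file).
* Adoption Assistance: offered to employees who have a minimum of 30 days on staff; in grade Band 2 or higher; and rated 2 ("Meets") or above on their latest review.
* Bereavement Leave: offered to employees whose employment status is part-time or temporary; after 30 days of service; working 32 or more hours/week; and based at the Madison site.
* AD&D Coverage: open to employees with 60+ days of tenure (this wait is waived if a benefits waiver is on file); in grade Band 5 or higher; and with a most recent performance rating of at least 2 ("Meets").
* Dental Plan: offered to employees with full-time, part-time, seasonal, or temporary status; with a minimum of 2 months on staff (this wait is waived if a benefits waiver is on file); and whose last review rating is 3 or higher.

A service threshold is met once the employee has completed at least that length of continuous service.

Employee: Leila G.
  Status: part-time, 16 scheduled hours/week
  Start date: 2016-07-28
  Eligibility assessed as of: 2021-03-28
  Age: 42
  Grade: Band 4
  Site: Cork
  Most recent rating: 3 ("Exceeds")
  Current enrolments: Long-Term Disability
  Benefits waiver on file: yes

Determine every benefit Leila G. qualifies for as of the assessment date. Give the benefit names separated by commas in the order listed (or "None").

Long-Term Disability, Adoption Assistance, Dental Plan

Service from 2016-07-28 to 2021-03-28: 1704 days.
Relocation Assistance — status part-time ✓ (not excluded); benefits waiver on file ✓; 16 hrs/wk < 30 ✗ → not eligible.
Spot Bonus Program — status part-time ✗ (requires full-time) → not eligible.
Long-Term Disability — status part-time ✓ (not excluded); age 42 ≥ 18 ✓; benefits waiver on file ✓ → eligible.
Adoption Assistance — service 1704 days ≥ 30 days ✓; grade Band 4 ≥ Band 2 ✓; rating 3 ≥ 2 ✓ → eligible.
Bereavement Leave — status part-time ✓; service 1704 days ≥ 30 days ✓; 16 hrs/wk < 32 ✗ → not eligible.
AD&D Coverage — benefits waiver on file ✓; grade Band 4 < Band 5 ✗ → not eligible.
Dental Plan — status part-time ✓; benefits waiver on file ✓; rating 3 ≥ 3 ✓ → eligible.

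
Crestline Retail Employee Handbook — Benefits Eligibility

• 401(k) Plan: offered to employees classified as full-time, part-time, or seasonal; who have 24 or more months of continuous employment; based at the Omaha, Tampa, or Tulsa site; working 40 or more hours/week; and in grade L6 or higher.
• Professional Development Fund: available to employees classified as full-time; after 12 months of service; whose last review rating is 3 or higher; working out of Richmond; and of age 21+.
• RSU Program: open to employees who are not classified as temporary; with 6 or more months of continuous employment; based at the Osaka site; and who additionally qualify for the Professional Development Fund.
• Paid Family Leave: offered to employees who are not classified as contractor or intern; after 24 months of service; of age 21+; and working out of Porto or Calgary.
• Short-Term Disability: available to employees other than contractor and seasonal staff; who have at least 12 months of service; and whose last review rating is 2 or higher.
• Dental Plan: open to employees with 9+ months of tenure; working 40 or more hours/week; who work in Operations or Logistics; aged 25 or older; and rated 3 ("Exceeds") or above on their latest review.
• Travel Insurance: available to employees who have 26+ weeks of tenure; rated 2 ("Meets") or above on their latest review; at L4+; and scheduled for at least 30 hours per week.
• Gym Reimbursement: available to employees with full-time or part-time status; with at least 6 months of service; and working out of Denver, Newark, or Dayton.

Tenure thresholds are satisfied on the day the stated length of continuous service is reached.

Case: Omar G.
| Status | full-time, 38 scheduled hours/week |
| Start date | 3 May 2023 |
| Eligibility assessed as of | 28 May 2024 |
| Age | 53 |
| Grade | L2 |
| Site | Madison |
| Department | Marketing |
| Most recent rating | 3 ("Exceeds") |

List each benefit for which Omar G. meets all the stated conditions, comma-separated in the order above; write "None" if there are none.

Service from 3 May 2023 to 28 May 2024: 391 days.
401(k) Plan — status full-time ✓; service 391 days < 24 months (≈720 days) ✗ → not eligible.
Professional Development Fund — status full-time ✓; service 391 days ≥ 12 months (≈360 days) ✓; rating 3 ≥ 3 ✓; site Madison ✗ (not Richmond) → not eligible.
RSU Program — status full-time ✓ (not excluded); service 391 days ≥ 6 months (≈180 days) ✓; site Madison ✗ (not Osaka) → not eligible.
Paid Family Leave — status full-time ✓ (not excluded); service 391 days < 24 months (≈720 days) ✗ → not eligible.
Short-Term Disability — status full-time ✓ (not excluded); service 391 days ≥ 12 months (≈360 days) ✓; rating 3 ≥ 2 ✓ → eligible.
Dental Plan — service 391 days ≥ 9 months (≈270 days) ✓; 38 hrs/wk < 40 ✗ → not eligible.
Travel Insurance — service 391 days ≥ 26 weeks (≈182 days) ✓; rating 3 ≥ 2 ✓; grade L2 < L4 ✗ → not eligible.
Gym Reimbursement — status full-time ✓; service 391 days ≥ 6 months (≈180 days) ✓; site Madison ✗ (not Denver, Newark, or Dayton) → not eligible.

Short-Term Disability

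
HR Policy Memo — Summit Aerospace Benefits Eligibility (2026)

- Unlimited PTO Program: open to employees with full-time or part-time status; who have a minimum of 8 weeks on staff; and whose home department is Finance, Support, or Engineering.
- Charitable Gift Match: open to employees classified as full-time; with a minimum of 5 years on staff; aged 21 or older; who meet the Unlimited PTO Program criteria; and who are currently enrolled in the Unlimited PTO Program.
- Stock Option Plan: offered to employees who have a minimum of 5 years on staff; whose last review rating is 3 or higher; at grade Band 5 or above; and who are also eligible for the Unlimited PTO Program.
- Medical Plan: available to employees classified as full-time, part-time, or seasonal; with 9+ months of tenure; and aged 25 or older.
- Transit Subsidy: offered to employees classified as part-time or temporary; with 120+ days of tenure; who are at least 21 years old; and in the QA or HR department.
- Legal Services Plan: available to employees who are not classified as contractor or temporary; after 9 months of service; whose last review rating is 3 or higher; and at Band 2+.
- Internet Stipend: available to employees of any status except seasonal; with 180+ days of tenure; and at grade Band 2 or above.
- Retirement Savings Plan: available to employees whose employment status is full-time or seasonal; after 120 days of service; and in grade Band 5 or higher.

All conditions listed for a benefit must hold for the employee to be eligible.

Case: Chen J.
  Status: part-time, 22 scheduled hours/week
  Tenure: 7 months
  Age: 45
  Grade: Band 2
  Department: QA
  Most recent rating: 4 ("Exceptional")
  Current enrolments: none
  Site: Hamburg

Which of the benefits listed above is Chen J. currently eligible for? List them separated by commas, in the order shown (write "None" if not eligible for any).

Unlimited PTO Program — status part-time ✓; service 7 months ≥ 8 weeks (≈56 days) ✓; dept QA ✗ → not eligible.
Charitable Gift Match — status part-time ✗ (requires full-time) → not eligible.
Stock Option Plan — service 7 months < 5 years (≈1825 days) ✗ → not eligible.
Medical Plan — status part-time ✓; service 7 months < 9 months ✗ → not eligible.
Transit Subsidy — status part-time ✓; service 7 months ≥ 120 days ✓; age 45 ≥ 21 ✓; dept QA ✓ → eligible.
Legal Services Plan — status part-time ✓ (not excluded); service 7 months < 9 months ✗ → not eligible.
Internet Stipend — status part-time ✓ (not excluded); service 7 months ≥ 180 days ✓; grade Band 2 ≥ Band 2 ✓ → eligible.
Retirement Savings Plan — status part-time ✗ (requires full-time or seasonal) → not eligible.

Transit Subsidy, Internet Stipend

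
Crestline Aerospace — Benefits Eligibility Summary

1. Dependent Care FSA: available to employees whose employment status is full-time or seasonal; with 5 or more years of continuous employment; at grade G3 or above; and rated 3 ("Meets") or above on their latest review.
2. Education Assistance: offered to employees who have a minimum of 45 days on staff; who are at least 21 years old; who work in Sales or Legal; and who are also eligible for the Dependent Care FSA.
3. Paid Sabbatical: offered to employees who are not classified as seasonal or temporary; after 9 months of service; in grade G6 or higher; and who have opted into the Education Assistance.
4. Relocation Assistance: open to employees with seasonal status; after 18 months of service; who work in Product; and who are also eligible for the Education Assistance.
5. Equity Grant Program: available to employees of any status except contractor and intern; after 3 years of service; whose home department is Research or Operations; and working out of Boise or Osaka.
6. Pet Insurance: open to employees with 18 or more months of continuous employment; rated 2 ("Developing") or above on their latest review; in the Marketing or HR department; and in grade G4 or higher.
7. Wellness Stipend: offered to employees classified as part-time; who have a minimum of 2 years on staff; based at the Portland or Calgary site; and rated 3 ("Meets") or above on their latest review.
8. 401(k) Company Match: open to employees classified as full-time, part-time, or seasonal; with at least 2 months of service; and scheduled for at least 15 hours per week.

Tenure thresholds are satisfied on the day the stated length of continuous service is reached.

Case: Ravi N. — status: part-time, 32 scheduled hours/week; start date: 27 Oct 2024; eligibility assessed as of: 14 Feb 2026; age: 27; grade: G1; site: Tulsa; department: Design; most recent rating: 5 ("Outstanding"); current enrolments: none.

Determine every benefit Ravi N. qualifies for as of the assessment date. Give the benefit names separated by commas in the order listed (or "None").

401(k) Company Match

Service from 27 Oct 2024 to 14 Feb 2026: 475 days.
Dependent Care FSA — status part-time ✗ (requires full-time or seasonal) → not eligible.
Education Assistance — service 475 days ≥ 45 days ✓; age 27 ≥ 21 ✓; dept Design ✗ → not eligible.
Paid Sabbatical — status part-time ✓ (not excluded); service 475 days ≥ 9 months (≈270 days) ✓; grade G1 < G6 ✗ → not eligible.
Relocation Assistance — status part-time ✗ (requires seasonal) → not eligible.
Equity Grant Program — status part-time ✓ (not excluded); service 475 days < 3 years (≈1095 days) ✗ → not eligible.
Pet Insurance — service 475 days < 18 months (≈540 days) ✗ → not eligible.
Wellness Stipend — status part-time ✓; service 475 days < 2 years (≈730 days) ✗ → not eligible.
401(k) Company Match — status part-time ✓; service 475 days ≥ 2 months (≈60 days) ✓; 32 hrs/wk ≥ 15 ✓ → eligible.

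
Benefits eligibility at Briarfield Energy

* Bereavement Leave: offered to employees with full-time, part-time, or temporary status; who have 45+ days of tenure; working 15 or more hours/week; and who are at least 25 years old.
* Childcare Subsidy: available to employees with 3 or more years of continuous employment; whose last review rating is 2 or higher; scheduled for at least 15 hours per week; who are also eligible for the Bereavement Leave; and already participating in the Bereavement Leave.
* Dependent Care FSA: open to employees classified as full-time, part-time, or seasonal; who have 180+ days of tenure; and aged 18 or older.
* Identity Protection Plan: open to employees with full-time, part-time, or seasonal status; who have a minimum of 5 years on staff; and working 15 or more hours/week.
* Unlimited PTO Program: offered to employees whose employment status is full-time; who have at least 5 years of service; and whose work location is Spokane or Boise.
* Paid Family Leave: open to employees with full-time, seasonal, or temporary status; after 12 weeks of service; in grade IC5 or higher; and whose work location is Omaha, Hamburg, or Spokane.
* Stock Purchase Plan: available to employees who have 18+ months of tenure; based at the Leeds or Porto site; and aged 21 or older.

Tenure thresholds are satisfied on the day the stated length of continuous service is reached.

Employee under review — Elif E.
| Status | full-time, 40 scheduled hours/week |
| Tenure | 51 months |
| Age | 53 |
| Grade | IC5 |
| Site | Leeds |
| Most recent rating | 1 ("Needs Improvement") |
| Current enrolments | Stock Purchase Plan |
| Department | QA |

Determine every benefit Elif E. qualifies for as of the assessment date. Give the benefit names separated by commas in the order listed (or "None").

Bereavement Leave — status full-time ✓; service 51 months ≥ 45 days ✓; 40 hrs/wk ≥ 15 ✓; age 53 ≥ 25 ✓ → eligible.
Childcare Subsidy — service 51 months ≥ 3 years (≈1095 days) ✓; rating 1 < 2 ✗ → not eligible.
Dependent Care FSA — status full-time ✓; service 51 months ≥ 180 days ✓; age 53 ≥ 18 ✓ → eligible.
Identity Protection Plan — status full-time ✓; service 51 months < 5 years (≈1825 days) ✗ → not eligible.
Unlimited PTO Program — status full-time ✓; service 51 months < 5 years (≈1825 days) ✗ → not eligible.
Paid Family Leave — status full-time ✓; service 51 months ≥ 12 weeks (≈84 days) ✓; grade IC5 ≥ IC5 ✓; site Leeds ✗ (not Omaha, Hamburg, or Spokane) → not eligible.
Stock Purchase Plan — service 51 months ≥ 18 months ✓; site Leeds ✓; age 53 ≥ 21 ✓ → eligible.

Bereavement Leave, Dependent Care FSA, Stock Purchase Plan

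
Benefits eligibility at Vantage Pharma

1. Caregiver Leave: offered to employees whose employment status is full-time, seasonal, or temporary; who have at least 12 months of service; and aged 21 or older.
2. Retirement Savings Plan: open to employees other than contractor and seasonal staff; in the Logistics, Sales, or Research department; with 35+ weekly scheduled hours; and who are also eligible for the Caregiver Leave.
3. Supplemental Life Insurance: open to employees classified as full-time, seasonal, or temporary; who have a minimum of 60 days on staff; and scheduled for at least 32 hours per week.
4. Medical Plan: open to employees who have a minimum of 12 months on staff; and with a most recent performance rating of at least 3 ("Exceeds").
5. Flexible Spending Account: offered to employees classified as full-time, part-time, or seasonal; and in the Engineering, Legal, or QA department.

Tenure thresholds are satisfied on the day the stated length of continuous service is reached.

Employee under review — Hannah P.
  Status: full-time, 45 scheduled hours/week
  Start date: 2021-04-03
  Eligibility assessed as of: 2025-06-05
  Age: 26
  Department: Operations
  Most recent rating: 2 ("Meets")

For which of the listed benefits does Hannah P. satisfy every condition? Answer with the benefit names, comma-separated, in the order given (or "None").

Service from 2021-04-03 to 2025-06-05: 1524 days.
Caregiver Leave — status full-time ✓; service 1524 days ≥ 12 months (≈360 days) ✓; age 26 ≥ 21 ✓ → eligible.
Retirement Savings Plan — status full-time ✓ (not excluded); dept Operations ✗ → not eligible.
Supplemental Life Insurance — status full-time ✓; service 1524 days ≥ 60 days ✓; 45 hrs/wk ≥ 32 ✓ → eligible.
Medical Plan — service 1524 days ≥ 12 months (≈360 days) ✓; rating 2 < 3 ✗ → not eligible.
Flexible Spending Account — status full-time ✓; dept Operations ✗ → not eligible.

Caregiver Leave, Supplemental Life Insurance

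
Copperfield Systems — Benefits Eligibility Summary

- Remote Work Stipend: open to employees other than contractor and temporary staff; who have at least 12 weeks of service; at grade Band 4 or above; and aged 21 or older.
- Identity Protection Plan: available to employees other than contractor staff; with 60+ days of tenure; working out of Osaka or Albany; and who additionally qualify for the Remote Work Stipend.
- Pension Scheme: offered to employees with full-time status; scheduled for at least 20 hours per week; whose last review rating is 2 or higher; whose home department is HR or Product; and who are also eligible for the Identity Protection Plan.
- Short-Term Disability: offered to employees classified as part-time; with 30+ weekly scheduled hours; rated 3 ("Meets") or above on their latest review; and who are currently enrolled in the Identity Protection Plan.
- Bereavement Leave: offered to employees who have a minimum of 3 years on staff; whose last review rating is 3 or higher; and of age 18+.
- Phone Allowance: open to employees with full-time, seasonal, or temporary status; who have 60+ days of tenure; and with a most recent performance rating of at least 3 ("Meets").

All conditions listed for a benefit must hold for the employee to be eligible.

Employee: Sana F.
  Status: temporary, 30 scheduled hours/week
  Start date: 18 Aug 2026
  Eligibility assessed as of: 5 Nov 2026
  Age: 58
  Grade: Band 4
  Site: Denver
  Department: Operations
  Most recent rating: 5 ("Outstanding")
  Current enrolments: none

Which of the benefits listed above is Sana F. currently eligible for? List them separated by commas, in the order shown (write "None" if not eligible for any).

Phone Allowance

Service from 18 Aug 2026 to 5 Nov 2026: 79 days.
Remote Work Stipend — status temporary ✗ (excluded) → not eligible.
Identity Protection Plan — status temporary ✓ (not excluded); service 79 days ≥ 60 days ✓; site Denver ✗ (not Osaka or Albany) → not eligible.
Pension Scheme — status temporary ✗ (requires full-time) → not eligible.
Short-Term Disability — status temporary ✗ (requires part-time) → not eligible.
Bereavement Leave — service 79 days < 3 years (≈1095 days) ✗ → not eligible.
Phone Allowance — status temporary ✓; service 79 days ≥ 60 days ✓; rating 5 ≥ 3 ✓ → eligible.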